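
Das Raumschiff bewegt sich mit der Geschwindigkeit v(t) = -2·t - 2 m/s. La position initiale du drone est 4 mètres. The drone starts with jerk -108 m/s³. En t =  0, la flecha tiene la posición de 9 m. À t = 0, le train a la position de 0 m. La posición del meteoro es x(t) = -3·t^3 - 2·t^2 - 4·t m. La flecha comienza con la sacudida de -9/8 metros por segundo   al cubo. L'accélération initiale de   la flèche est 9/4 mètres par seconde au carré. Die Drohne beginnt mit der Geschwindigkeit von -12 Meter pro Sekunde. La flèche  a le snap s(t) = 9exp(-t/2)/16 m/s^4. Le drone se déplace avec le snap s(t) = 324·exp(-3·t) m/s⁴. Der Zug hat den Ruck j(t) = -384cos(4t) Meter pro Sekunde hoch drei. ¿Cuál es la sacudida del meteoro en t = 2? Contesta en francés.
Pour résoudre ceci, nous devons prendre 3 dérivées de notre équation de la position x(t) = -3·t^3 - 2·t^2 - 4·t. La dérivée de la position donne la vitesse: v(t) = -9·t^2 - 4·t - 4. En prenant d/dt de v(t), nous trouvons a(t) = -18·t - 4. La dérivée de l'accélération donne le jerk: j(t) = -18. En utilisant j(t) = -18 et en substituant t = 2, nous trouvons j = -18.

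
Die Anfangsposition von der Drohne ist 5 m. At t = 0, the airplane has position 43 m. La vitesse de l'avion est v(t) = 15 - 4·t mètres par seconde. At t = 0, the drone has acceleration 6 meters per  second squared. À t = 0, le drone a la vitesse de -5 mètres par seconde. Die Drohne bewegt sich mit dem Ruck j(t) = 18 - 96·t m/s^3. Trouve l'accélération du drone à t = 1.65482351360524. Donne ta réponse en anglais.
We must find the integral of our jerk equation j(t) = 18 - 96·t 1 time. Taking ∫j(t)dt and applying a(0) = 6, we find a(t) = -48·t^2 + 18·t + 6. Using a(t) = -48·t^2 + 18·t + 6 and substituting t = 1.65482351360524, we find a = -95.6583380917837.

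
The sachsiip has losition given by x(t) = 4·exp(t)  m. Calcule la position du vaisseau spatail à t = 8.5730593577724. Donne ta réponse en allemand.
Mit x(t) = 4·exp(t) und Einsetzen von t = 8.5730593577724, finden wir x = 21149.1230211202.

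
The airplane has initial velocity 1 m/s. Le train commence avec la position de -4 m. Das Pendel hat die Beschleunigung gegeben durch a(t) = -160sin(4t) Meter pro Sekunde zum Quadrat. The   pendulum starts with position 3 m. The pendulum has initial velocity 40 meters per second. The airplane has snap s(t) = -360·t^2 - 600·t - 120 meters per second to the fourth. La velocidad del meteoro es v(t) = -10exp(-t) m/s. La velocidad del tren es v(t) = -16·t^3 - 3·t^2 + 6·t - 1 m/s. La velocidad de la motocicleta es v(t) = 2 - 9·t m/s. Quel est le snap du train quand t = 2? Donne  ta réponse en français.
Pour résoudre ceci, nous devons prendre 3 dérivées de notre équation de la vitesse v(t) = -16·t^3 - 3·t^2 + 6·t - 1. La dérivée de la vitesse donne l'accélération: a(t) = -48·t^2 - 6·t + 6. En dérivant l'accélération, nous obtenons le jerk: j(t) = -96·t - 6. En prenant d/dt de j(t), nous trouvons s(t) = -96. En utilisant s(t) = -96 et en substituant t = 2, nous trouvons s = -96.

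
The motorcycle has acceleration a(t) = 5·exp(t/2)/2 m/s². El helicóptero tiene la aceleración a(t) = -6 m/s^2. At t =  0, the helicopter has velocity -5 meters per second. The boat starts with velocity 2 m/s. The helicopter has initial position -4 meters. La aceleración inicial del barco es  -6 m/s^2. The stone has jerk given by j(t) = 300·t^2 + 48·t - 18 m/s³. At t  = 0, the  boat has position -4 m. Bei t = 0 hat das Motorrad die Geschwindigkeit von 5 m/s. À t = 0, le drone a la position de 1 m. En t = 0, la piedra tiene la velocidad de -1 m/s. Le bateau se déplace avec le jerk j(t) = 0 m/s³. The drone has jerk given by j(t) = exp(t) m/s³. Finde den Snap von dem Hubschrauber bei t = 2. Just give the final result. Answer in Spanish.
El snap en t = 2 es s = 0.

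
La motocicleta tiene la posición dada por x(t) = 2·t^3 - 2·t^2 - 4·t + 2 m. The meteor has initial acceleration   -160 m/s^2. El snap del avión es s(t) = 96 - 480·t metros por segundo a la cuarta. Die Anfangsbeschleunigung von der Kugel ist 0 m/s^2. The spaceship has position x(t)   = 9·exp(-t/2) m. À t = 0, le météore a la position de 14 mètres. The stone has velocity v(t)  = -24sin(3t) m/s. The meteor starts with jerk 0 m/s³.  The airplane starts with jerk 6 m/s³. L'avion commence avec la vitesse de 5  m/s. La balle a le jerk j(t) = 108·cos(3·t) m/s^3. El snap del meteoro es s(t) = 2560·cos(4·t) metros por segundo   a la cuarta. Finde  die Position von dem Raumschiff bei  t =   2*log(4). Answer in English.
We have position x(t) = 9·exp(-t/2). Substituting t = 2*log(4): x(2*log(4)) = 9/4.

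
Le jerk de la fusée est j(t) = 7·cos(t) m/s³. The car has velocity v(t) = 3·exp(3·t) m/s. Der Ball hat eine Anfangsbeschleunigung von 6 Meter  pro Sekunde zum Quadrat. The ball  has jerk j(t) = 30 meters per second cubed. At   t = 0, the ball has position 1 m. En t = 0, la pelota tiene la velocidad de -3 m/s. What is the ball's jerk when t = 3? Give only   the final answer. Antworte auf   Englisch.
The answer is 30.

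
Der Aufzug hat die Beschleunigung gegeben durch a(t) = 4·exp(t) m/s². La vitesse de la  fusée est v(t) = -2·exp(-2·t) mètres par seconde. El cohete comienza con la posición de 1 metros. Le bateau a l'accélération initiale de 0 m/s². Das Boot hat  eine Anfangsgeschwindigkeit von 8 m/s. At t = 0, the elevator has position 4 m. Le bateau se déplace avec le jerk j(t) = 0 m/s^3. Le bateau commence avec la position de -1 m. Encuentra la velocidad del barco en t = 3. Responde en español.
Partiendo de la sacudida j(t) = 0, tomamos 2 integrales. La antiderivada de la sacudida es la aceleración. Usando a(0) = 0, obtenemos a(t) = 0. Tomando ∫a(t)dt y aplicando v(0) = 8, encontramos v(t) = 8. Usando v(t) = 8 y sustituyendo t = 3, encontramos v = 8.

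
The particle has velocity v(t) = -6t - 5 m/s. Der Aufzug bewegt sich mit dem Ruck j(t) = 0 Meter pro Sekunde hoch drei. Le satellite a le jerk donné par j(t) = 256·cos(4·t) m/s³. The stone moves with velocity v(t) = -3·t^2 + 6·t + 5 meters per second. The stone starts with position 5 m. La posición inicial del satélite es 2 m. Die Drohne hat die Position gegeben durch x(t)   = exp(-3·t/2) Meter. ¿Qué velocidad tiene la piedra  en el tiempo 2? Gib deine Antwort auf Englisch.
From the given velocity equation v(t) = -3·t^2 + 6·t + 5, we substitute t = 2 to get v = 5.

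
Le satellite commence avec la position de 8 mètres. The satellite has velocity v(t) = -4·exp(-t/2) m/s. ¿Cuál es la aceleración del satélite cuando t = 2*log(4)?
Partiendo de la velocidad v(t) = -4·exp(-t/2), tomamos 1 derivada. Tomando d/dt de v(t), encontramos a(t) = 2·exp(-t/2). Usando a(t) = 2·exp(-t/2) y sustituyendo t = 2*log(4), encontramos a = 1/2.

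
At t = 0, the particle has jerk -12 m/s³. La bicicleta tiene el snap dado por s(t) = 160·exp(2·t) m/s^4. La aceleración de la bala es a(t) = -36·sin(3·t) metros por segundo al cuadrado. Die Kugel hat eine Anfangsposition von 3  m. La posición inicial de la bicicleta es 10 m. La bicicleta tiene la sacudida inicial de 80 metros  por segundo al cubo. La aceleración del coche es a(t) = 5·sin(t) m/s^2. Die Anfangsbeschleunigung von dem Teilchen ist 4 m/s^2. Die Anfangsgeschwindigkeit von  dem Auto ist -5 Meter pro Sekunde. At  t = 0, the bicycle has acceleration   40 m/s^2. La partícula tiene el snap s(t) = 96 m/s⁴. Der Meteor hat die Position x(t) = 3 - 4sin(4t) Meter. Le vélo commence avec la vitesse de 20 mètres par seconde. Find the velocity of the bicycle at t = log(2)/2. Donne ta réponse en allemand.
Wir müssen das Integral unserer Gleichung für den Snap s(t) = 160·exp(2·t) 3-mal finden. Die Stammfunktion von dem Snap, mit j(0) = 80, ergibt den Ruck: j(t) = 80·exp(2·t). Die Stammfunktion von dem Ruck, mit a(0) = 40, ergibt die Beschleunigung: a(t) = 40·exp(2·t). Die Stammfunktion von der Beschleunigung ist die Geschwindigkeit. Mit v(0) = 20 erhalten wir v(t) = 20·exp(2·t). Mit v(t) = 20·exp(2·t) und Einsetzen von t = log(2)/2, finden wir v = 40.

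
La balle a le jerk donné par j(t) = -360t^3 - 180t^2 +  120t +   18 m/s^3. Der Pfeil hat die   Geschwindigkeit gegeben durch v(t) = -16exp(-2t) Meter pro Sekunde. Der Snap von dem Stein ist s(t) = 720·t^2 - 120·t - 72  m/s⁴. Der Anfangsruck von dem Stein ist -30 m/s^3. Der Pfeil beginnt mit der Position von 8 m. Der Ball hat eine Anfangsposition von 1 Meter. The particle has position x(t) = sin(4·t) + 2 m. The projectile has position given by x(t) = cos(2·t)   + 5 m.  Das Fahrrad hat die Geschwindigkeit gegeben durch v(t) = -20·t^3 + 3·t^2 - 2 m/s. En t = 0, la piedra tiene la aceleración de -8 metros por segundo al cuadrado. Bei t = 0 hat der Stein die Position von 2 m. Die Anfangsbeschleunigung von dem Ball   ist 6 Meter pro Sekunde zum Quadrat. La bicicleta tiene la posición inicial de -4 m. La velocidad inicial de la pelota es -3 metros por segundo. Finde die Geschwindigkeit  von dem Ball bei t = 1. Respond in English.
To solve this, we need to take 2 antiderivatives of our jerk equation j(t) = -360·t^3 - 180·t^2 + 120·t + 18. Taking ∫j(t)dt and applying a(0) = 6, we find a(t) = -90·t^4 - 60·t^3 + 60·t^2 + 18·t + 6. Finding the integral of a(t) and using v(0) = -3: v(t) = -18·t^5 - 15·t^4 + 20·t^3 + 9·t^2 + 6·t - 3. From the given velocity equation v(t) = -18·t^5 - 15·t^4 + 20·t^3 + 9·t^2 + 6·t - 3, we substitute t = 1 to get v = -1.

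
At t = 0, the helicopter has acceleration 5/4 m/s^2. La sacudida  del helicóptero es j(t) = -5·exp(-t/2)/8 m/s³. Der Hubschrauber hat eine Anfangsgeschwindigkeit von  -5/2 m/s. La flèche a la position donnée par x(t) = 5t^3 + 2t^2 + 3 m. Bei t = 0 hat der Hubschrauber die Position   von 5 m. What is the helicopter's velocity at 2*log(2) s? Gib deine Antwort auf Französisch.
Nous devons intégrer notre équation du jerk j(t) = -5·exp(-t/2)/8 2 fois. En prenant ∫j(t)dt et en appliquant a(0) = 5/4, nous trouvons a(t) = 5·exp(-t/2)/4. La primitive de l'accélération est la vitesse. En utilisant v(0) = -5/2, nous obtenons v(t) = -5·exp(-t/2)/2. Nous avons la vitesse v(t) = -5·exp(-t/2)/2. En substituant t = 2*log(2): v(2*log(2)) = -5/4.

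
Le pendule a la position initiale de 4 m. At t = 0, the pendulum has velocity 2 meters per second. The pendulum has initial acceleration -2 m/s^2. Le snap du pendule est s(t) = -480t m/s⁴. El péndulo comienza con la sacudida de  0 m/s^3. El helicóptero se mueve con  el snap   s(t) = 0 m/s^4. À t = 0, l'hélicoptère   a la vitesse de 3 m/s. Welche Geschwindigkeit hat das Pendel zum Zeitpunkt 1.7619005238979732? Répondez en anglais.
We must find the integral of our snap equation s(t) = -480·t 3 times. Taking ∫s(t)dt and applying j(0) = 0, we find j(t) = -240·t^2. Taking ∫j(t)dt and applying a(0) = -2, we find a(t) = -80·t^3 - 2. Finding the integral of a(t) and using v(0) = 2: v(t) = -20·t^4 - 2·t + 2. From the given velocity equation v(t) = -20·t^4 - 2·t + 2, we substitute t = 1.7619005238979732 to get v = -194.256558280986.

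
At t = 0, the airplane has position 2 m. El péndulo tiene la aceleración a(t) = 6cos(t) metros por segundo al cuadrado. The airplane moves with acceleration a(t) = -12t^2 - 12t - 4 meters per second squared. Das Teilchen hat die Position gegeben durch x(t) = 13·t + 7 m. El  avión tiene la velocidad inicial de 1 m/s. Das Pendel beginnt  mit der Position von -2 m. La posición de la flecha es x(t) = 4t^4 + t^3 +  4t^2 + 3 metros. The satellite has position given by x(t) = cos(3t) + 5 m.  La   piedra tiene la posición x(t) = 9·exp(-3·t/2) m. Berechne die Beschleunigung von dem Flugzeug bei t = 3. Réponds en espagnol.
De la ecuación de la aceleración a(t) = -12·t^2 - 12·t - 4, sustituimos t = 3 para obtener a = -148.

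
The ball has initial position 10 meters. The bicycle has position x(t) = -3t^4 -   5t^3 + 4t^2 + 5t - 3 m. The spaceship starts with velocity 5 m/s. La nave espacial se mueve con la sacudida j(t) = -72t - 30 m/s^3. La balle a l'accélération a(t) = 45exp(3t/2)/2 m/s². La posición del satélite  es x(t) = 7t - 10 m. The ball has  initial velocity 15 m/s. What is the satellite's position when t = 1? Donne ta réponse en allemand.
Mit x(t) = 7·t - 10 und Einsetzen von t = 1, finden wir x = -3.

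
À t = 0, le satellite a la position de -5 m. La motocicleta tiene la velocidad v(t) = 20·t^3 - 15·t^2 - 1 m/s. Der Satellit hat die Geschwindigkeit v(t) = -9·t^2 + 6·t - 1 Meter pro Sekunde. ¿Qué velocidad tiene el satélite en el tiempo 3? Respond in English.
Using v(t) = -9·t^2 + 6·t - 1 and substituting t = 3, we find v = -64.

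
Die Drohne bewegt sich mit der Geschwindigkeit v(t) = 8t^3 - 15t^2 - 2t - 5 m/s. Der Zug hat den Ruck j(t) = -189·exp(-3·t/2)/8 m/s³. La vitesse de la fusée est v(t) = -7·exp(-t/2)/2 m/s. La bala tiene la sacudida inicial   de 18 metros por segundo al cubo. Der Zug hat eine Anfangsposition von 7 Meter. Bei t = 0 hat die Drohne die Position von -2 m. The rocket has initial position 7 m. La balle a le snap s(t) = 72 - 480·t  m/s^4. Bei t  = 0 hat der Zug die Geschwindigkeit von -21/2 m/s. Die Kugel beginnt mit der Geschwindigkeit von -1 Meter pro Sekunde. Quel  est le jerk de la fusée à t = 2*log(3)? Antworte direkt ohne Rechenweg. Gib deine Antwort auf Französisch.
La réponse est -7/24.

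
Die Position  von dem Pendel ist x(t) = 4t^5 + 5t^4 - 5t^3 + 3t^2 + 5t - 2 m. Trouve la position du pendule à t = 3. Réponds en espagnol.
Usando x(t) = 4·t^5 + 5·t^4 - 5·t^3 + 3·t^2 + 5·t - 2 y sustituyendo t = 3, encontramos x = 1282.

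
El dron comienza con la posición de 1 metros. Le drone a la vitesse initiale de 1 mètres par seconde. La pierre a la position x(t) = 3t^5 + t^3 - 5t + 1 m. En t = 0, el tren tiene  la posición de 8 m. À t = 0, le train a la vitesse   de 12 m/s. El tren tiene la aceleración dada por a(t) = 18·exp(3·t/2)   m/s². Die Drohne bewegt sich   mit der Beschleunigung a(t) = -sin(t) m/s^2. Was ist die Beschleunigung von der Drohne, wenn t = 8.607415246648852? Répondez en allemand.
Aus der Gleichung für die Beschleunigung a(t) = -sin(t), setzen wir t = 8.607415246648852 ein und erhalten a = -0.729344076796566.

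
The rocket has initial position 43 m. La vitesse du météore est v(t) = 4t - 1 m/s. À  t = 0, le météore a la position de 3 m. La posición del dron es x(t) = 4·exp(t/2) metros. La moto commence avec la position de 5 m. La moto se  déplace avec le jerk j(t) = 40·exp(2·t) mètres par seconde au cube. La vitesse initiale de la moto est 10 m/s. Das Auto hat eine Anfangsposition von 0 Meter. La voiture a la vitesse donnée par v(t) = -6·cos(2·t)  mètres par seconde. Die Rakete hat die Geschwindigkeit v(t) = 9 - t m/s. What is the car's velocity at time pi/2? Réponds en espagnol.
De la ecuación de la velocidad v(t) = -6·cos(2·t), sustituimos t = pi/2 para obtener v = 6.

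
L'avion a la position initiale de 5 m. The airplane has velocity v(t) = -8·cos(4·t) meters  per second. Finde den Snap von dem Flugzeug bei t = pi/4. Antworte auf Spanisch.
Partiendo de la velocidad v(t) = -8·cos(4·t), tomamos 3 derivadas. Derivando la velocidad, obtenemos la aceleración: a(t) = 32·sin(4·t). Tomando d/dt de a(t), encontramos j(t) = 128·cos(4·t). Derivando la sacudida, obtenemos el snap: s(t) = -512·sin(4·t). Usando s(t) = -512·sin(4·t) y sustituyendo t = pi/4, encontramos s = 0.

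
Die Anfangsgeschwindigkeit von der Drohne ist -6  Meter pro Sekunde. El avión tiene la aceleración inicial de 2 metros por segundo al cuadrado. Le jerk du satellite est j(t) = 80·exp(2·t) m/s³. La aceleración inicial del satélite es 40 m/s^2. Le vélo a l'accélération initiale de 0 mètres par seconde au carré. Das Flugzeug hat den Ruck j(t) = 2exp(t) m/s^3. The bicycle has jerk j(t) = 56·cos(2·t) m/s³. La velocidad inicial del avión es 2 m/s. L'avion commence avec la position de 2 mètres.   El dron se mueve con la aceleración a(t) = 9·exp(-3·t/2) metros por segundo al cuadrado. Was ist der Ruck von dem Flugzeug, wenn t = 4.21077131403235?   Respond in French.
De l'équation du jerk j(t) = 2·exp(t), nous substituons t = 4.21077131403235 pour obtenir j = 134.817025791302.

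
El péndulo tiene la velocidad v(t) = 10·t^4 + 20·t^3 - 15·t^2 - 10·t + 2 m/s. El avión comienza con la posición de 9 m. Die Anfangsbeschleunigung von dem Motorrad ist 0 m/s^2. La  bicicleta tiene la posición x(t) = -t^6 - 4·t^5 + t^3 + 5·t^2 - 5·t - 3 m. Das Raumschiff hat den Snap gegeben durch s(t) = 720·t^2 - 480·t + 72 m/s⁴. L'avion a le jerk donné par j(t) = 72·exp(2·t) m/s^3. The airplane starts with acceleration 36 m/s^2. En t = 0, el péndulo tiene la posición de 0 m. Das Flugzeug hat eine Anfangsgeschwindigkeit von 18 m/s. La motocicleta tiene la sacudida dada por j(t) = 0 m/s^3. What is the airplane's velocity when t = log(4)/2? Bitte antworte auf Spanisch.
Necesitamos integrar nuestra ecuación de la sacudida j(t) = 72·exp(2·t) 2 veces. La integral de la sacudida es la aceleración. Usando a(0) = 36, obtenemos a(t) = 36·exp(2·t). Tomando ∫a(t)dt y aplicando v(0) = 18, encontramos v(t) = 18·exp(2·t). De la ecuación de la velocidad v(t) = 18·exp(2·t), sustituimos t = log(4)/2 para obtener v = 72.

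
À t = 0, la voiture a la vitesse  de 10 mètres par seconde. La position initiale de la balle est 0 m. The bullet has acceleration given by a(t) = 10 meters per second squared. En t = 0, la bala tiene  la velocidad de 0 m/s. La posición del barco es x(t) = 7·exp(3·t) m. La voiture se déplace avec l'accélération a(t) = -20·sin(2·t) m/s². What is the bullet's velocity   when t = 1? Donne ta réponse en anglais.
To find the answer, we compute 1 antiderivative of a(t) = 10. The integral of acceleration is velocity. Using v(0) = 0, we get v(t) = 10·t. Using v(t) = 10·t and substituting t = 1, we find v = 10.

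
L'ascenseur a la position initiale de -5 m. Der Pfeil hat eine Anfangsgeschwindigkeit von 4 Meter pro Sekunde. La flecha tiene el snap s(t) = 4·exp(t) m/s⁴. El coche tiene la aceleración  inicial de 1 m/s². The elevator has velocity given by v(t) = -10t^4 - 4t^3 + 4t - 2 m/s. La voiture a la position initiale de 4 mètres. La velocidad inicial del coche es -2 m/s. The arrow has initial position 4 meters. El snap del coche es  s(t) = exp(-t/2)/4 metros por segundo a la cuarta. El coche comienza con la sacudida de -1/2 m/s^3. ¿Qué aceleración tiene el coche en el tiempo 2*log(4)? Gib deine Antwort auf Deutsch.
Um dies zu lösen, müssen wir 2 Integrale unserer Gleichung für den Snap s(t) = exp(-t/2)/4 finden. Mit ∫s(t)dt und Anwendung von j(0) = -1/2, finden wir j(t) = -exp(-t/2)/2. Die Stammfunktion von dem Ruck, mit a(0) = 1, ergibt die Beschleunigung: a(t) = exp(-t/2). Wir haben die Beschleunigung a(t) = exp(-t/2). Durch Einsetzen von t = 2*log(4): a(2*log(4)) = 1/4.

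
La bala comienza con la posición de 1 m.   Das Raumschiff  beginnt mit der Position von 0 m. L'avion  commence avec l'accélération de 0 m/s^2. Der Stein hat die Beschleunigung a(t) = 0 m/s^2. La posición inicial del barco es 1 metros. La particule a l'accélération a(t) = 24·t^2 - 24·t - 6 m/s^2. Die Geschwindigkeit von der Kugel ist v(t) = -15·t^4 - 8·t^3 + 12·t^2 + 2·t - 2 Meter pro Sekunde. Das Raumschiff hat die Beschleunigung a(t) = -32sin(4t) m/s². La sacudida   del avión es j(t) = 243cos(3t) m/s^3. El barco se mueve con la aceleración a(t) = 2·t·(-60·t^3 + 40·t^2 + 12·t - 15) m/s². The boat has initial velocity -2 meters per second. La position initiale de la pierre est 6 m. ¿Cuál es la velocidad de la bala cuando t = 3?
De la ecuación de la velocidad v(t) = -15·t^4 - 8·t^3 + 12·t^2 + 2·t - 2, sustituimos t = 3 para obtener v = -1319.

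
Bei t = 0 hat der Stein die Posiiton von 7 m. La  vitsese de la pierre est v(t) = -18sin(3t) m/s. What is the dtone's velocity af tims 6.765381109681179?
Using v(t) = -18·sin(3·t) and substituting t = 6.765381109681179, we find v = -17.8613277215884.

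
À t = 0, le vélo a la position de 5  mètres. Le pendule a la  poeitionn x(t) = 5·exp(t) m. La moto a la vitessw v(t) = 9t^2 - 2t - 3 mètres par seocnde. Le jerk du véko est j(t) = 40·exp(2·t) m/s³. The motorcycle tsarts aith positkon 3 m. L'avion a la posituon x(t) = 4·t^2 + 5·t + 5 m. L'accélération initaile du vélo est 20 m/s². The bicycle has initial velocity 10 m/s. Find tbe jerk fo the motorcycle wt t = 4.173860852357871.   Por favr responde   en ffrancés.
Pour résoudre ceci, nous devons prendre 2 dérivées de notre équation de la vitesse v(t) = 9·t^2 - 2·t - 3. En dérivant la vitesse, nous obtenons l'accélération: a(t) = 18·t - 2. La dérivée de l'accélération donne le jerk: j(t) = 18. De l'équation du jerk j(t) = 18, nous substituons t = 4.173860852357871 pour obtenir j = 18.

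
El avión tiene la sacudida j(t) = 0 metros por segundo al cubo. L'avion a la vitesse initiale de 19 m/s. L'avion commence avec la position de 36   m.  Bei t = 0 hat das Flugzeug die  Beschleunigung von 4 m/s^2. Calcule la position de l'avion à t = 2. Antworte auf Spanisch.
Para resolver esto, necesitamos tomar 3 antiderivadas de nuestra ecuación de la sacudida j(t) = 0. La antiderivada de la sacudida, con a(0) = 4, da la aceleración: a(t) = 4. La integral de la aceleración, con v(0) = 19, da la velocidad: v(t) = 4·t + 19. La antiderivada de la velocidad es la posición. Usando x(0) = 36, obtenemos x(t) = 2·t^2 + 19·t + 36. Tenemos la posición x(t) = 2·t^2 + 19·t + 36. Sustituyendo t = 2: x(2) = 82.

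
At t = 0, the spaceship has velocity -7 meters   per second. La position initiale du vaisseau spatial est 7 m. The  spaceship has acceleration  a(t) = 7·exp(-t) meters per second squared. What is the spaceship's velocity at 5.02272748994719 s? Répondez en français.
En partant de l'accélération a(t) = 7·exp(-t), nous prenons 1 intégrale. En prenant ∫a(t)dt et en appliquant v(0) = -7, nous trouvons v(t) = -7·exp(-t). De l'équation de la vitesse v(t) = -7·exp(-t), nous substituons t = 5.02272748994719 pour obtenir v = -0.0461057623109436.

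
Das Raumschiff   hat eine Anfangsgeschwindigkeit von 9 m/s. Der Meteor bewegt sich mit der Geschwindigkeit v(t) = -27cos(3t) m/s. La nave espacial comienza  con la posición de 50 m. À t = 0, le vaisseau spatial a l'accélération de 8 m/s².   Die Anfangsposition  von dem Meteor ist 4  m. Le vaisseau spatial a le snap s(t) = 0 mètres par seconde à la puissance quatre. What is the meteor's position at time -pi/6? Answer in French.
Nous devons intégrer notre équation de la vitesse v(t) = -27·cos(3·t) 1 fois. L'intégrale de la vitesse est la position. En utilisant x(0) = 4, nous obtenons x(t) = 4 - 9·sin(3·t). En utilisant x(t) = 4 - 9·sin(3·t) et en substituant t = -pi/6, nous trouvons x = 13.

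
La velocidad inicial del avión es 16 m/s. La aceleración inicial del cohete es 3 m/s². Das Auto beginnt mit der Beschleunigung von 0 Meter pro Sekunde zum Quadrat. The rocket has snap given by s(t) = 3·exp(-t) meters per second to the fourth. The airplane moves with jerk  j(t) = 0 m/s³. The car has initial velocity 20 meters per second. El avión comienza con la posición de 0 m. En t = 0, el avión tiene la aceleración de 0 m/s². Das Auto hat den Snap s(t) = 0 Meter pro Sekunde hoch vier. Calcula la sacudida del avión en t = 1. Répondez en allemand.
Aus der Gleichung für den Ruck j(t) = 0, setzen wir t = 1 ein und erhalten j = 0.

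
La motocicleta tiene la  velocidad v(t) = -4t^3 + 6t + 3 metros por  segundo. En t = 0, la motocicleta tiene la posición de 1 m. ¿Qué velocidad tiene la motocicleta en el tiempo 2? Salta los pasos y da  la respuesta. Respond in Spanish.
La velocidad en t = 2 es v = -17.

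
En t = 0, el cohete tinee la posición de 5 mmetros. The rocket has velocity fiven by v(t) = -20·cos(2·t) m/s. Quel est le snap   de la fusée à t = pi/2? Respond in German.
Ausgehend von der Geschwindigkeit v(t) = -20·cos(2·t), nehmen wir 3 Ableitungen. Durch Ableiten von der Geschwindigkeit erhalten wir die Beschleunigung: a(t) = 40·sin(2·t). Die Ableitung von der Beschleunigung ergibt den Ruck: j(t) = 80·cos(2·t). Die Ableitung von dem Ruck ergibt den Snap: s(t) = -160·sin(2·t). Mit s(t) = -160·sin(2·t) und Einsetzen von t = pi/2, finden wir s = 0.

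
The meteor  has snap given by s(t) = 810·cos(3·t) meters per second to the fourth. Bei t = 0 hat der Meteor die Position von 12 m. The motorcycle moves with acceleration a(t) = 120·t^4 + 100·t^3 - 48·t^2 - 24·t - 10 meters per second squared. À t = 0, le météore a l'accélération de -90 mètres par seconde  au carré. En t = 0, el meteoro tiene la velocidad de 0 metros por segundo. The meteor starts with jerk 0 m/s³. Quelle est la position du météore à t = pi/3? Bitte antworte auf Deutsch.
Ausgehend von dem Snap s(t) = 810·cos(3·t), nehmen wir 4 Stammfunktionen. Durch Integration von dem Snap und Verwendung der Anfangsbedingung j(0) = 0, erhalten wir j(t) = 270·sin(3·t). Das Integral von dem Ruck, mit a(0) = -90, ergibt die Beschleunigung: a(t) = -90·cos(3·t). Durch Integration von der Beschleunigung und Verwendung der Anfangsbedingung v(0) = 0, erhalten wir v(t) = -30·sin(3·t). Die Stammfunktion von der Geschwindigkeit ist die Position. Mit x(0) = 12 erhalten wir x(t) = 10·cos(3·t) + 2. Wir haben die Position x(t) = 10·cos(3·t) + 2. Durch Einsetzen von t = pi/3: x(pi/3) = -8.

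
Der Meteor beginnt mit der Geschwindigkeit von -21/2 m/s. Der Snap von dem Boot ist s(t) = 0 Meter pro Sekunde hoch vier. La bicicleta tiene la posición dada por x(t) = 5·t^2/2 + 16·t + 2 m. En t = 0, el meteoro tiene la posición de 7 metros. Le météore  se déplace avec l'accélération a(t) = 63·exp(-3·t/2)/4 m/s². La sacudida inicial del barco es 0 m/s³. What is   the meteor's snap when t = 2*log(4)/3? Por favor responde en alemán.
Um dies zu lösen, müssen wir 2 Ableitungen unserer Gleichung für die Beschleunigung a(t) = 63·exp(-3·t/2)/4 nehmen. Die Ableitung von der Beschleunigung ergibt den Ruck: j(t) = -189·exp(-3·t/2)/8. Durch Ableiten von dem Ruck erhalten wir den Snap: s(t) = 567·exp(-3·t/2)/16. Aus der Gleichung für den Snap s(t) = 567·exp(-3·t/2)/16, setzen wir t = 2*log(4)/3 ein und erhalten s = 567/64.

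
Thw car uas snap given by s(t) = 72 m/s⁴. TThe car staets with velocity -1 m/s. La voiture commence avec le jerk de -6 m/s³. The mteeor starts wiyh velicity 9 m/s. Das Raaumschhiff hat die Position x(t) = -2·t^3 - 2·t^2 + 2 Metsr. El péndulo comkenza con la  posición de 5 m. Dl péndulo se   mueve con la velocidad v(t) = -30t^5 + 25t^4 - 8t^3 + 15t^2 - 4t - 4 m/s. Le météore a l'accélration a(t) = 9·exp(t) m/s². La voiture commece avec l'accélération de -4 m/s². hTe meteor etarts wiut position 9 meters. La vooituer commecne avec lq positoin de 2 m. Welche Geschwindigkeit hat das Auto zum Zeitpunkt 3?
Wir müssen unsere Gleichung für den Snap s(t) = 72 3-mal integrieren. Das Integral von dem Snap ist der Ruck. Mit j(0) = -6 erhalten wir j(t) = 72·t - 6. Die Stammfunktion von dem Ruck, mit a(0) = -4, ergibt die Beschleunigung: a(t) = 36·t^2 - 6·t - 4. Durch Integration von der Beschleunigung und Verwendung der Anfangsbedingung v(0) = -1, erhalten wir v(t) = 12·t^3 - 3·t^2 - 4·t - 1. Wir haben die Geschwindigkeit v(t) = 12·t^3 - 3·t^2 - 4·t - 1. Durch Einsetzen von t = 3: v(3) = 284.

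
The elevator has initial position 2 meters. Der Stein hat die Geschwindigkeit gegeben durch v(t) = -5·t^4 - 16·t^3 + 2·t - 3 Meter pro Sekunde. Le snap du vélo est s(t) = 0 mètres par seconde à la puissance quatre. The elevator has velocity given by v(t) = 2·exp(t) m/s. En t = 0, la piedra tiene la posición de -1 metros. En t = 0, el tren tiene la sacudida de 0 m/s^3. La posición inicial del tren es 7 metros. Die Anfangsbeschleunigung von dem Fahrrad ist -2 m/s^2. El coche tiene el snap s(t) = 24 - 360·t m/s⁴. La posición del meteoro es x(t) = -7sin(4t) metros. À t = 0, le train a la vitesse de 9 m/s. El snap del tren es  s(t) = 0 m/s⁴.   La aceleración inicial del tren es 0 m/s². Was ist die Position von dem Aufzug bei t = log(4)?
Wir müssen die Stammfunktion unserer Gleichung für die Geschwindigkeit v(t) = 2·exp(t) 1-mal finden. Die Stammfunktion von der Geschwindigkeit, mit x(0) = 2, ergibt die Position: x(t) = 2·exp(t). Aus der Gleichung für die Position x(t) = 2·exp(t), setzen wir t = log(4) ein und erhalten x = 8.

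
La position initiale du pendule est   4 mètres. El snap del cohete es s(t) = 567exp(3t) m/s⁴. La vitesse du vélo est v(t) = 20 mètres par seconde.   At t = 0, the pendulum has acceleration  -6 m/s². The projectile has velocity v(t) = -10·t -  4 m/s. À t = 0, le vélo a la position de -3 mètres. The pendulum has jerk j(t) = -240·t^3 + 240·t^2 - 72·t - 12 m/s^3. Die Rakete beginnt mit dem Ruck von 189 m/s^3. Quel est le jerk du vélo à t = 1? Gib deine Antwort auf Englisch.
Starting from velocity v(t) = 20, we take 2 derivatives. Taking d/dt of v(t), we find a(t) = 0. Taking d/dt of a(t), we find j(t) = 0. We have jerk j(t) = 0. Substituting t = 1: j(1) = 0.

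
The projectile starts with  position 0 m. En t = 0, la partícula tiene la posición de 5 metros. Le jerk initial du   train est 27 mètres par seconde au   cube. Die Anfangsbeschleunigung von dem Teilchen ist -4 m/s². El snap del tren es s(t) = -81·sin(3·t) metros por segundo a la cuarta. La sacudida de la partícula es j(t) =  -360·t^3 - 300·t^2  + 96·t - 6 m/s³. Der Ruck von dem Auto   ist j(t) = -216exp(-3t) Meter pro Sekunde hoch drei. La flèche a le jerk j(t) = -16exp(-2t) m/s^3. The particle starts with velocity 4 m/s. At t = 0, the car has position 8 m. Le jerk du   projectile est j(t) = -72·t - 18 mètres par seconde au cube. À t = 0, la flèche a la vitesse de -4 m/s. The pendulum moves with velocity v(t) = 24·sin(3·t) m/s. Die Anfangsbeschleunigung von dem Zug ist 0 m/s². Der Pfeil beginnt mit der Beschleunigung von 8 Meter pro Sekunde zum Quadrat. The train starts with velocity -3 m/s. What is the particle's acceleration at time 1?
To solve this, we need to take 1 antiderivative of our jerk equation j(t) = -360·t^3 - 300·t^2 + 96·t - 6. The antiderivative of jerk is acceleration. Using a(0) = -4, we get a(t) = -90·t^4 - 100·t^3 + 48·t^2 - 6·t - 4. From the given acceleration equation a(t) = -90·t^4 - 100·t^3 + 48·t^2 - 6·t - 4, we substitute t = 1 to get a = -152.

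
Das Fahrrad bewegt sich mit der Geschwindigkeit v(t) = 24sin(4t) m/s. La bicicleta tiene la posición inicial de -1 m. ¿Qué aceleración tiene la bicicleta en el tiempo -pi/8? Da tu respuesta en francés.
Pour résoudre ceci, nous devons prendre 1 dérivée de notre équation de la vitesse v(t) = 24·sin(4·t). La dérivée de la vitesse donne l'accélération: a(t) = 96·cos(4·t). Nous avons l'accélération a(t) = 96·cos(4·t). En substituant t = -pi/8: a(-pi/8) = 0.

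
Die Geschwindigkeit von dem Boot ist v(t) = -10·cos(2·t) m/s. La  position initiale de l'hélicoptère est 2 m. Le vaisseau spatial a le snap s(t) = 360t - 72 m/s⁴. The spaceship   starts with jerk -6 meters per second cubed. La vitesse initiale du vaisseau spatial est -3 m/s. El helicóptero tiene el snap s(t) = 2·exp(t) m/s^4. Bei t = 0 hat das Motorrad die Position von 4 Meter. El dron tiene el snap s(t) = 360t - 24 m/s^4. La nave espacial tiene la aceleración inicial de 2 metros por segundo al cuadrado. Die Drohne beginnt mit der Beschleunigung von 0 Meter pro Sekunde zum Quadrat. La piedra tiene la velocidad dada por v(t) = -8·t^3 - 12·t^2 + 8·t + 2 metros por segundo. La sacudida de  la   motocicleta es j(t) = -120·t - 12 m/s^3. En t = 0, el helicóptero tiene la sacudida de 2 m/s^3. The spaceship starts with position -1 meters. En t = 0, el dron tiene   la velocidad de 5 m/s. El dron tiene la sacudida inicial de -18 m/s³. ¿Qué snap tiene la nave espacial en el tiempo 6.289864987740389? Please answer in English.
Using s(t) = 360·t - 72 and substituting t = 6.289864987740389, we find s = 2192.35139558654.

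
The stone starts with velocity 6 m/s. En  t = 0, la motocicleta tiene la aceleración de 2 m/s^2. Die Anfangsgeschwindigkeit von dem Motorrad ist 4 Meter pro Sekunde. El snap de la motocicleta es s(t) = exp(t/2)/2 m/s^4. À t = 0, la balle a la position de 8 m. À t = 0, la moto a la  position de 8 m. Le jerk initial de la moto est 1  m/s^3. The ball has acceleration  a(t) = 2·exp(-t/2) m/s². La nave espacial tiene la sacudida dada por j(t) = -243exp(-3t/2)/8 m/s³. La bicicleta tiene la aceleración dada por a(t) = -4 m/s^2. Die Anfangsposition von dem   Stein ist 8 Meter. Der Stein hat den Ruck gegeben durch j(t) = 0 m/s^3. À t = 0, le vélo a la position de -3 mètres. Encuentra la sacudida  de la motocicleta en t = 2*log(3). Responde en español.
Partiendo del snap s(t) = exp(t/2)/2, tomamos 1 antiderivada. Tomando ∫s(t)dt y aplicando j(0) = 1, encontramos j(t) = exp(t/2). De la ecuación de la sacudida j(t) = exp(t/2), sustituimos t = 2*log(3) para obtener j = 3.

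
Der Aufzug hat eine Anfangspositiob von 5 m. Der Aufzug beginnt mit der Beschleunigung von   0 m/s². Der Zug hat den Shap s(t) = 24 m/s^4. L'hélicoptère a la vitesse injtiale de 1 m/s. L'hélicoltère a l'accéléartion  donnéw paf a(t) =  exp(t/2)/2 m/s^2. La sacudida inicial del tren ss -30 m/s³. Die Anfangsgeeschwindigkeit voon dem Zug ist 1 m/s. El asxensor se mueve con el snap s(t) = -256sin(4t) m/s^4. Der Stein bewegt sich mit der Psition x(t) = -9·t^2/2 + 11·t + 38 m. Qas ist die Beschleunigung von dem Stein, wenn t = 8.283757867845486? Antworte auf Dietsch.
Ausgehend von der Position x(t) = -9·t^2/2 + 11·t + 38, nehmen wir 2 Ableitungen. Mit d/dt von x(t) finden wir v(t) = 11 - 9·t. Die Ableitung von der Geschwindigkeit ergibt die Beschleunigung: a(t) = -9. Mit a(t) = -9 und Einsetzen von t = 8.283757867845486, finden wir a = -9.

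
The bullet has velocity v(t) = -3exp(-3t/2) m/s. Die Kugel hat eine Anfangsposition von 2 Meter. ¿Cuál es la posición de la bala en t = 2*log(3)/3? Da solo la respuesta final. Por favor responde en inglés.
The position at t = 2*log(3)/3 is x = 2/3.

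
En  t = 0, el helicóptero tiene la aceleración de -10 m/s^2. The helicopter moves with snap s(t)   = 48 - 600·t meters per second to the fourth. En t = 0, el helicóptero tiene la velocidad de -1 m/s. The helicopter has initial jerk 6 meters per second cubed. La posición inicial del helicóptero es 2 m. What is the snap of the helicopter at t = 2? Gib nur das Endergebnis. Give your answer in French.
Le snap à t = 2 est s = -1152.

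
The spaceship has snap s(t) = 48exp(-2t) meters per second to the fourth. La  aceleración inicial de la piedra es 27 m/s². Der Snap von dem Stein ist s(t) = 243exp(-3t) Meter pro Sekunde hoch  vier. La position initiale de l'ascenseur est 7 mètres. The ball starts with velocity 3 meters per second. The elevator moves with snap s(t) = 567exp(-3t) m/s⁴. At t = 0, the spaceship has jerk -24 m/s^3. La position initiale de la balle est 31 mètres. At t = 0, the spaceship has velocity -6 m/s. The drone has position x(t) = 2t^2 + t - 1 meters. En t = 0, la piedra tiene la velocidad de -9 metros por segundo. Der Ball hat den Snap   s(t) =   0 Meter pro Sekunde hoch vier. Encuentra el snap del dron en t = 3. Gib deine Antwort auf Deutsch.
Um dies zu lösen, müssen wir 4 Ableitungen unserer Gleichung für die Position x(t) = 2·t^2 + t - 1 nehmen. Durch Ableiten von der Position erhalten wir die Geschwindigkeit: v(t) = 4·t + 1. Durch Ableiten von der Geschwindigkeit erhalten wir die Beschleunigung: a(t) = 4. Durch Ableiten von der Beschleunigung erhalten wir den Ruck: j(t) = 0. Mit d/dt von j(t) finden wir s(t) = 0. Aus der Gleichung für den Snap s(t) = 0, setzen wir t = 3 ein und erhalten s = 0.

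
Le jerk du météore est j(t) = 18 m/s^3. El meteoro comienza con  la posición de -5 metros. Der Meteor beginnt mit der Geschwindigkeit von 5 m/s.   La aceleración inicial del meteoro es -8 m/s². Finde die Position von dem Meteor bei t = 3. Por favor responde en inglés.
To find the answer, we compute 3 antiderivatives of j(t) = 18. Taking ∫j(t)dt and applying a(0) = -8, we find a(t) = 18·t - 8. Integrating acceleration and using the initial condition v(0) = 5, we get v(t) = 9·t^2 - 8·t + 5. Taking ∫v(t)dt and applying x(0) = -5, we find x(t) = 3·t^3 - 4·t^2 + 5·t - 5. Using x(t) = 3·t^3 - 4·t^2 + 5·t - 5 and substituting t = 3, we find x = 55.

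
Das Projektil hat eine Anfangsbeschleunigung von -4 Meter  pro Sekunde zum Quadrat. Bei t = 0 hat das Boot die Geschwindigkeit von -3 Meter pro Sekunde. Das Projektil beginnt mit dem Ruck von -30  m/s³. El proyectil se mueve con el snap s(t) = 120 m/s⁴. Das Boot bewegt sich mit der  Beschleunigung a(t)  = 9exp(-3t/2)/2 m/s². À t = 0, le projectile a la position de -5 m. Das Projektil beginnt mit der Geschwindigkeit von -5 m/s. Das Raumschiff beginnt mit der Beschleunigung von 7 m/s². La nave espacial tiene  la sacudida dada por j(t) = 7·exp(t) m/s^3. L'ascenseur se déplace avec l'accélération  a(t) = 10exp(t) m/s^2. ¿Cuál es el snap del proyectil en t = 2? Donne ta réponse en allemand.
Mit s(t) = 120 und Einsetzen von t = 2, finden wir s = 120.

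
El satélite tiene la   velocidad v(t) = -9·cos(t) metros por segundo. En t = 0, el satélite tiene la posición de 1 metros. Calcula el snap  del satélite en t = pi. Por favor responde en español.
Partiendo de la velocidad v(t) = -9·cos(t), tomamos 3 derivadas. Tomando d/dt de v(t), encontramos a(t) = 9·sin(t). La derivada de la aceleración da la sacudida: j(t) = 9·cos(t). Tomando d/dt de j(t), encontramos s(t) = -9·sin(t). De la ecuación del snap s(t) = -9·sin(t), sustituimos t = pi para obtener s = 0.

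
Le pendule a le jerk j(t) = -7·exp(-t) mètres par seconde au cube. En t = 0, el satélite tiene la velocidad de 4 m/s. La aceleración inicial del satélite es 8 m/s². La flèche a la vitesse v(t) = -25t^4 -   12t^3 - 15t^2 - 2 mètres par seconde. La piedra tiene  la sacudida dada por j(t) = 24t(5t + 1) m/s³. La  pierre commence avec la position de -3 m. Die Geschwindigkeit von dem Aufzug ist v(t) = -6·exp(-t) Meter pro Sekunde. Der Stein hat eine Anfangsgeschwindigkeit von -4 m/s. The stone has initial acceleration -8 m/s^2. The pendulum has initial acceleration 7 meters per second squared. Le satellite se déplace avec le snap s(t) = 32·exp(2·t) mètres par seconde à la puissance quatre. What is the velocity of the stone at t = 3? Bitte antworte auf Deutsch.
Wir müssen unsere Gleichung für den Ruck j(t) = 24·t·(5·t + 1) 2-mal integrieren. Das Integral von dem Ruck, mit a(0) = -8, ergibt die Beschleunigung: a(t) = 40·t^3 + 12·t^2 - 8. Die Stammfunktion von der Beschleunigung ist die Geschwindigkeit. Mit v(0) = -4 erhalten wir v(t) = 10·t^4 + 4·t^3 - 8·t - 4. Aus der Gleichung für die Geschwindigkeit v(t) = 10·t^4 + 4·t^3 - 8·t - 4, setzen wir t = 3 ein und erhalten v = 890.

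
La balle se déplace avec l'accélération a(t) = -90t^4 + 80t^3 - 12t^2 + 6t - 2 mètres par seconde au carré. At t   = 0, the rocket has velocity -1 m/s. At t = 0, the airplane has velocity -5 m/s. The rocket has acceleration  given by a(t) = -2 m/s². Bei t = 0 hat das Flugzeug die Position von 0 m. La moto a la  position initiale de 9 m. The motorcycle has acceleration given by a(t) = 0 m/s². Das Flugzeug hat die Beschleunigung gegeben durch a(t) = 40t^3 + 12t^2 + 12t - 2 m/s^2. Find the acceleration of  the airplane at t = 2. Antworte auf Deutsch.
Aus der Gleichung für die Beschleunigung a(t) = 40·t^3 + 12·t^2 + 12·t - 2, setzen wir t = 2 ein und erhalten a = 390.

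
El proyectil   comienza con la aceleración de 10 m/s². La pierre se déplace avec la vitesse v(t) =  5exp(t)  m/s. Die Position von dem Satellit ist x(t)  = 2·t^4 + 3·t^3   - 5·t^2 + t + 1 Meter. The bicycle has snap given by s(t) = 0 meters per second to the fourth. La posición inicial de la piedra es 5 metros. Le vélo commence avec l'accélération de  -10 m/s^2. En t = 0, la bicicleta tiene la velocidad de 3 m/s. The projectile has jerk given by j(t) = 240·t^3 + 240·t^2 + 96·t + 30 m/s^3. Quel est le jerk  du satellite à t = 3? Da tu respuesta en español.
Debemos derivar nuestra ecuación de la posición x(t) = 2·t^4 + 3·t^3 - 5·t^2 + t + 1 3 veces. Tomando d/dt de x(t), encontramos v(t) = 8·t^3 + 9·t^2 - 10·t + 1. Derivando la velocidad, obtenemos la aceleración: a(t) = 24·t^2 + 18·t - 10. Tomando d/dt de a(t), encontramos j(t) = 48·t + 18. Tenemos la sacudida j(t) = 48·t + 18. Sustituyendo t = 3: j(3) = 162.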